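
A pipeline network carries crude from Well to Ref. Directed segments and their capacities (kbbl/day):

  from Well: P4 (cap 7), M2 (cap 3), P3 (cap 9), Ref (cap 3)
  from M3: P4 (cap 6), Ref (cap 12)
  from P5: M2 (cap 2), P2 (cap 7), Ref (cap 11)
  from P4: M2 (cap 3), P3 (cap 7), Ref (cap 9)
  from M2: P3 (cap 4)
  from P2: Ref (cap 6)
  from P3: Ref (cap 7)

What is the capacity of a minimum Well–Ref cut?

17

Augment Well→Ref: bottleneck 3, flow now 3.
Augment Well→P4→Ref: bottleneck 7, flow now 10.
Augment Well→P3→Ref: bottleneck 7, flow now 17.
No augmenting path remains; maximum flow = 17.
By max-flow min-cut, the minimum cut capacity equals the max flow.
In the residual graph, reachable from Well: {Well, M2, P3}.
Min-cut edges: Well→P4 (7), Well→Ref (3), P3→Ref (7); capacity 7 + 3 + 7 = 17.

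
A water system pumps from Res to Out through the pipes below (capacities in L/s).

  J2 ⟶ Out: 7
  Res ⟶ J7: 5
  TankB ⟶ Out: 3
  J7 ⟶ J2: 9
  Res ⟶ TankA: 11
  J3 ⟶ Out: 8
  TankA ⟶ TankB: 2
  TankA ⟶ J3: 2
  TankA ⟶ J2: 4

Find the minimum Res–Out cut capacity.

11

Augment Res→J7→J2→Out: bottleneck 5, flow now 5.
Augment Res→TankA→J3→Out: bottleneck 2, flow now 7.
Augment Res→TankA→J2→Out: bottleneck 2, flow now 9.
Augment Res→TankA→TankB→Out: bottleneck 2, flow now 11.
No augmenting path remains; maximum flow = 11.
By max-flow min-cut, the minimum cut capacity equals the max flow.
In the residual graph, reachable from Res: {Res, J7, TankA, J2}.
Min-cut edges: TankA→J3 (2), TankA→TankB (2), J2→Out (7); capacity 2 + 2 + 7 = 11.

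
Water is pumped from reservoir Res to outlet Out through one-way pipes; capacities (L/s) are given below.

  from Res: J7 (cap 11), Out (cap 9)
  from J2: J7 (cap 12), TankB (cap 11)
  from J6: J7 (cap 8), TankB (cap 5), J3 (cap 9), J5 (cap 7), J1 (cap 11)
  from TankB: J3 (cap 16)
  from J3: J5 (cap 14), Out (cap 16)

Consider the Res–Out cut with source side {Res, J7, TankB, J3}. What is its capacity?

39

Edges leaving {Res, J7, TankB, J3}: Res→Out (9), J3→J5 (14), J3→Out (16).
Cut capacity = 9 + 14 + 16 = 39.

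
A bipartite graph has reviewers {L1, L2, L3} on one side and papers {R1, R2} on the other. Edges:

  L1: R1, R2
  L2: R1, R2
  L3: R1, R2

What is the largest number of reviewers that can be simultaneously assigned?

2

Unit-capacity flow: source→left, listed edges, right→sink; max matching = max flow.
Augmenting path L1→R1 (+1); matched 1.
Augmenting path L2→R2 (+1); matched 2.
No augmenting path remains; maximum matching = 2.
König certificate: {R1, R2} is a vertex cover of size 2 (every listed pair touches it), so no matching can be larger.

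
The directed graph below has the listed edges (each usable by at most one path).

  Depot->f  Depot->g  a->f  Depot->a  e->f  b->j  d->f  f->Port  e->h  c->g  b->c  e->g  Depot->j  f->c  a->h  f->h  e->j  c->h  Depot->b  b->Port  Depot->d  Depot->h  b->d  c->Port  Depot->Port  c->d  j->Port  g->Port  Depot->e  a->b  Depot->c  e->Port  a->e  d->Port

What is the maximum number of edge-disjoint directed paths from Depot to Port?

8

Assign every edge capacity 1; by Menger, the answer equals the max flow.
Path Depot→Port (+1); total 1.
Path Depot→b→Port (+1); total 2.
Path Depot→c→Port (+1); total 3.
Path Depot→d→Port (+1); total 4.
Path Depot→e→Port (+1); total 5.
Path Depot→f→Port (+1); total 6.
Path Depot→g→Port (+1); total 7.
Path Depot→j→Port (+1); total 8.
No residual Depot→Port path; max flow = 8.
Certifying cut of size 8: {Depot→Port, b→Port, c→Port, d→Port, e→Port, f→Port, g→Port, j→Port}.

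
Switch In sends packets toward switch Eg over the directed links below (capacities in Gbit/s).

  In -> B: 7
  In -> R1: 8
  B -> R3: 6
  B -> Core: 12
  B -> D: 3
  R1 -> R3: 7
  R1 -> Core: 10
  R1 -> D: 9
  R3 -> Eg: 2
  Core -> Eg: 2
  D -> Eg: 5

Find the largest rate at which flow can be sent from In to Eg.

9

Augment In→B→R3→Eg: bottleneck 2, flow now 2.
Augment In→B→Core→Eg: bottleneck 2, flow now 4.
Augment In→B→D→Eg: bottleneck 3, flow now 7.
Augment In→R1→D→Eg: bottleneck 2, flow now 9.
No augmenting path remains; maximum flow = 9.
In the residual graph, reachable from In: {In, B, R1, R3, Core, D}.
Min-cut edges: R3→Eg (2), Core→Eg (2), D→Eg (5); capacity 2 + 2 + 5 = 9.
This cut is saturated, so no flow can exceed 9.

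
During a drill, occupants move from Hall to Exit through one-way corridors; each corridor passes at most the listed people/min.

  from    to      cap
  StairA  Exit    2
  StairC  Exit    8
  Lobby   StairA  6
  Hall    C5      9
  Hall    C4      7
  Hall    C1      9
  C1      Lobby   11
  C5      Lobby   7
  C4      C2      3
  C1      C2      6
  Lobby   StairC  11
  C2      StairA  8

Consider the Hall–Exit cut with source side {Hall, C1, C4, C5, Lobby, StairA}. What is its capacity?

Edges leaving {Hall, C1, C4, C5, Lobby, StairA}: C1→C2 (6), C4→C2 (3), Lobby→StairC (11), StairA→Exit (2).
Cut capacity = 6 + 3 + 11 + 2 = 22.

22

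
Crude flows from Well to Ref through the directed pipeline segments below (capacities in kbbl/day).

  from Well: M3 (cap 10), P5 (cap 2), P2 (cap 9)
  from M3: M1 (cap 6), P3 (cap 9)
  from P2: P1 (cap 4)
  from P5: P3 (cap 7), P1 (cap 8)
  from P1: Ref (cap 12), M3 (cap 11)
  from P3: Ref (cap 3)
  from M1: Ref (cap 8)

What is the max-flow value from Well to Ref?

15

Augment Well→M3→P3→Ref: bottleneck 3, flow now 3.
Augment Well→M3→M1→Ref: bottleneck 6, flow now 9.
Augment Well→P2→P1→Ref: bottleneck 4, flow now 13.
Augment Well→P5→P1→Ref: bottleneck 2, flow now 15.
No augmenting path remains; maximum flow = 15.
In the residual graph, reachable from Well: {Well, M3, P2, P3}.
Min-cut edges: Well→P5 (2), M3→M1 (6), P2→P1 (4), P3→Ref (3); capacity 2 + 6 + 4 + 3 = 15.
This cut is saturated, so no flow can exceed 15.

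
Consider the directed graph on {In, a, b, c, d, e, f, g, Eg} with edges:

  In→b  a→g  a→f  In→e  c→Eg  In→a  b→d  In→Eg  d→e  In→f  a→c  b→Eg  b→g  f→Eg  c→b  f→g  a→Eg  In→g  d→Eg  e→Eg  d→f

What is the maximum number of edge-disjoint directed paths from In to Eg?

5

Assign every edge capacity 1; by Menger, the answer equals the max flow.
Path In→Eg (+1); total 1.
Path In→a→Eg (+1); total 2.
Path In→b→Eg (+1); total 3.
Path In→e→Eg (+1); total 4.
Path In→f→Eg (+1); total 5.
No residual In→Eg path; max flow = 5.
Certifying cut of size 5: {In→Eg, In→a, In→b, In→e, In→f}.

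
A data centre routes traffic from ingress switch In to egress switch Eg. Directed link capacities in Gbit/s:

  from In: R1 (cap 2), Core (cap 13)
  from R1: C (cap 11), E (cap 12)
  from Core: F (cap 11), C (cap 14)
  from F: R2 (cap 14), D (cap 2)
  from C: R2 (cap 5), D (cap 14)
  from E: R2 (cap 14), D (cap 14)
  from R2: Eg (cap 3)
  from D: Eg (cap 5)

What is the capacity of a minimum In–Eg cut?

Augment In→R1→C→R2→Eg: bottleneck 2, flow now 2.
Augment In→Core→F→R2→Eg: bottleneck 1, flow now 3.
Augment In→Core→F→D→Eg: bottleneck 2, flow now 5.
Augment In→Core→C→D→Eg: bottleneck 3, flow now 8.
No augmenting path remains; maximum flow = 8.
By max-flow min-cut, the minimum cut capacity equals the max flow.
In the residual graph, reachable from In: {In, R1, Core, F, C, E, R2, D}.
Min-cut edges: R2→Eg (3), D→Eg (5); capacity 3 + 5 = 8.

8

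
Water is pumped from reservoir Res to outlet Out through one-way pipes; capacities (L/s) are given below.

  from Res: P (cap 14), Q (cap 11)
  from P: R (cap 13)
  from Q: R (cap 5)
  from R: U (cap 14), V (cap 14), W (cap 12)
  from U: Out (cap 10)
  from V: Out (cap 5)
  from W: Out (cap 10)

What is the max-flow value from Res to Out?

Augment Res→P→R→U→Out: bottleneck 10, flow now 10.
Augment Res→P→R→V→Out: bottleneck 3, flow now 13.
Augment Res→Q→R→V→Out: bottleneck 2, flow now 15.
Augment Res→Q→R→W→Out: bottleneck 3, flow now 18.
No augmenting path remains; maximum flow = 18.
In the residual graph, reachable from Res: {Res, P, Q}.
Min-cut edges: P→R (13), Q→R (5); capacity 13 + 5 = 18.
This cut is saturated, so no flow can exceed 18.

18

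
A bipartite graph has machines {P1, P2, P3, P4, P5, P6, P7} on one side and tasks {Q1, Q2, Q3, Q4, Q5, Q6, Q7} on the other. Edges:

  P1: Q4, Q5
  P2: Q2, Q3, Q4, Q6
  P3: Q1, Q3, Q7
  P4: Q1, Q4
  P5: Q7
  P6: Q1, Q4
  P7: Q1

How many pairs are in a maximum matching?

Unit-capacity flow: source→left, listed edges, right→sink; max matching = max flow.
Augmenting path P1→Q4 (+1); matched 1.
Augmenting path P2→Q2 (+1); matched 2.
Augmenting path P3→Q1 (+1); matched 3.
Augmenting path P5→Q7 (+1); matched 4.
Augmenting path P4→Q1→P3→Q3 (+1); matched 5.
Augmenting path P6→Q4→P1→Q5 (+1); matched 6.
No augmenting path remains; maximum matching = 6.
König certificate: {P1, P2, P3, P5, Q1, Q4} is a vertex cover of size 6 (every listed pair touches it), so no matching can be larger.

6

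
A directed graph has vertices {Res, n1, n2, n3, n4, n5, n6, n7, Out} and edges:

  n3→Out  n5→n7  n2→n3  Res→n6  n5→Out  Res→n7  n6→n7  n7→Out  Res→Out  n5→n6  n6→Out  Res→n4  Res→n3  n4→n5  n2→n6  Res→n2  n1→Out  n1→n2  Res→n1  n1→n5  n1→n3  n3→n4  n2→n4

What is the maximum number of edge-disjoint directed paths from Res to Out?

Assign every edge capacity 1; by Menger, the answer equals the max flow.
Path Res→Out (+1); total 1.
Path Res→n1→Out (+1); total 2.
Path Res→n3→Out (+1); total 3.
Path Res→n6→Out (+1); total 4.
Path Res→n7→Out (+1); total 5.
Path Res→n4→n5→Out (+1); total 6.
No residual Res→Out path; max flow = 6.
Certifying cut of size 6: {Res→Out, Res→n1, n3→Out, n4→n5, n6→Out, n7→Out}.

6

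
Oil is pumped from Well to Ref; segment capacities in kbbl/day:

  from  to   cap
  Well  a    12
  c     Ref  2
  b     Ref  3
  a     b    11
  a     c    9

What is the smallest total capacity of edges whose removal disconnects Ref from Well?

Augment Well→a→b→Ref: bottleneck 3, flow now 3.
Augment Well→a→c→Ref: bottleneck 2, flow now 5.
No augmenting path remains; maximum flow = 5.
By max-flow min-cut, the minimum cut capacity equals the max flow.
In the residual graph, reachable from Well: {Well, a, b, c}.
Min-cut edges: b→Ref (3), c→Ref (2); capacity 3 + 2 = 5.

5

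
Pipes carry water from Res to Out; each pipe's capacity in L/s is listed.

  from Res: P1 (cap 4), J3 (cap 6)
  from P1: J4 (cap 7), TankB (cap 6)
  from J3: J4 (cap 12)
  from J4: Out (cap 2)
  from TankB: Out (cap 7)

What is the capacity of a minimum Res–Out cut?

Augment Res→P1→J4→Out: bottleneck 2, flow now 2.
Augment Res→P1→TankB→Out: bottleneck 2, flow now 4.
Augment Res→J3→J4→P1→TankB→Out: bottleneck 2, flow now 6. (uses reverse residual edge)
No augmenting path remains; maximum flow = 6.
By max-flow min-cut, the minimum cut capacity equals the max flow.
In the residual graph, reachable from Res: {Res, J3, J4}.
Min-cut edges: Res→P1 (4), J4→Out (2); capacity 4 + 2 = 6.

6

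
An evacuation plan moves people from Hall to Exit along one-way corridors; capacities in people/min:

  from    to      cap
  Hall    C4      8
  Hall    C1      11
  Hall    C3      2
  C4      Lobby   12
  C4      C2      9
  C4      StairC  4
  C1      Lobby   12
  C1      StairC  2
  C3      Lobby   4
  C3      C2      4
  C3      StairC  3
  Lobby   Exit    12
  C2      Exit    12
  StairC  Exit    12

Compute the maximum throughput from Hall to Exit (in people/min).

21

Augment Hall→C4→Lobby→Exit: bottleneck 8, flow now 8.
Augment Hall→C1→Lobby→Exit: bottleneck 4, flow now 12.
Augment Hall→C1→StairC→Exit: bottleneck 2, flow now 14.
Augment Hall→C3→C2→Exit: bottleneck 2, flow now 16.
Augment Hall→C1→Lobby→C4→C2→Exit: bottleneck 5, flow now 21. (uses reverse residual edge)
No augmenting path remains; maximum flow = 21.
In the residual graph, reachable from Hall: {Hall}.
Min-cut edges: Hall→C4 (8), Hall→C1 (11), Hall→C3 (2); capacity 8 + 11 + 2 = 21.
This cut is saturated, so no flow can exceed 21.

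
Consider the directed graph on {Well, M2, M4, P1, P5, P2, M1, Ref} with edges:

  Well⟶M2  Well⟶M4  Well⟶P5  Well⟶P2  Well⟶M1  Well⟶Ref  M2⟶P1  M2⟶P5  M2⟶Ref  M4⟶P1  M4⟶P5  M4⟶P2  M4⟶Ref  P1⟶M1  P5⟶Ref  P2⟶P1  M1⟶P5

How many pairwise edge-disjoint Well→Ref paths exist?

Assign every edge capacity 1; by Menger, the answer equals the max flow.
Path Well→Ref (+1); total 1.
Path Well→M2→Ref (+1); total 2.
Path Well→M4→Ref (+1); total 3.
Path Well→P5→Ref (+1); total 4.
No residual Well→Ref path; max flow = 4.
Certifying cut of size 4: {P5→Ref, Well→M2, Well→M4, Well→Ref}.

4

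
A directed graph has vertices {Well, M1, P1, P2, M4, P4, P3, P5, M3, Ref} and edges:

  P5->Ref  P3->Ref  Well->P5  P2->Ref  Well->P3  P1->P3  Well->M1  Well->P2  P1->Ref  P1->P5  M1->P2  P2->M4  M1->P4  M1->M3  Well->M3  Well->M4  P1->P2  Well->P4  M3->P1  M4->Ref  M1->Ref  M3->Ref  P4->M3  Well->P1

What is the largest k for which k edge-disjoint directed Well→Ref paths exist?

Assign every edge capacity 1; by Menger, the answer equals the max flow.
Path Well→M1→Ref (+1); total 1.
Path Well→P1→Ref (+1); total 2.
Path Well→P2→Ref (+1); total 3.
Path Well→M4→Ref (+1); total 4.
Path Well→P3→Ref (+1); total 5.
Path Well→P5→Ref (+1); total 6.
Path Well→M3→Ref (+1); total 7.
No residual Well→Ref path; max flow = 7.
Certifying cut of size 7: {M3→Ref, M4→Ref, P1→Ref, P2→Ref, P3→Ref, P5→Ref, Well→M1}.

7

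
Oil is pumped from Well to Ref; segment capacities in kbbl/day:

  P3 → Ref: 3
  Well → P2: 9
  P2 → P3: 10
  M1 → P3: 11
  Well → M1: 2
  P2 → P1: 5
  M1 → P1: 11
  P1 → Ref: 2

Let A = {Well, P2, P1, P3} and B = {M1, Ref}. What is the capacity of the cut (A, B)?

Edges leaving {Well, P2, P1, P3}: Well→M1 (2), P1→Ref (2), P3→Ref (3).
Cut capacity = 2 + 2 + 3 = 7.

7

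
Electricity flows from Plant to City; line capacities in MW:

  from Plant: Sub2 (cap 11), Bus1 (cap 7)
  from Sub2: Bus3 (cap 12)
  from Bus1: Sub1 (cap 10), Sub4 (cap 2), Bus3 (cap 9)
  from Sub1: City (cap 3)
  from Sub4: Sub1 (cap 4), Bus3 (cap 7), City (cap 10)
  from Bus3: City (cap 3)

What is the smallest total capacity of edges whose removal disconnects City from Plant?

8

Augment Plant→Sub2→Bus3→City: bottleneck 3, flow now 3.
Augment Plant→Bus1→Sub1→City: bottleneck 3, flow now 6.
Augment Plant→Bus1→Sub4→City: bottleneck 2, flow now 8.
No augmenting path remains; maximum flow = 8.
By max-flow min-cut, the minimum cut capacity equals the max flow.
In the residual graph, reachable from Plant: {Plant, Sub2, Bus1, Sub1, Bus3}.
Min-cut edges: Bus1→Sub4 (2), Sub1→City (3), Bus3→City (3); capacity 2 + 3 + 3 = 8.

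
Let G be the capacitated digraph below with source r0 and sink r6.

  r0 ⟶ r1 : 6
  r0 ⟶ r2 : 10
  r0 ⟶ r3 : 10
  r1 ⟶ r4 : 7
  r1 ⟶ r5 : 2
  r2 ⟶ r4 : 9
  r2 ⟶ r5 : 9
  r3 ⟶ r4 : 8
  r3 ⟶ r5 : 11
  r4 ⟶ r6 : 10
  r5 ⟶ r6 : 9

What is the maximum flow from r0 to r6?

19

Augment r0→r1→r4→r6: bottleneck 6, flow now 6.
Augment r0→r2→r4→r6: bottleneck 4, flow now 10.
Augment r0→r2→r5→r6: bottleneck 6, flow now 16.
Augment r0→r3→r5→r6: bottleneck 3, flow now 19.
No augmenting path remains; maximum flow = 19.
In the residual graph, reachable from r0: {r0, r1, r2, r3, r4, r5}.
Min-cut edges: r4→r6 (10), r5→r6 (9); capacity 10 + 9 = 19.
This cut is saturated, so no flow can exceed 19.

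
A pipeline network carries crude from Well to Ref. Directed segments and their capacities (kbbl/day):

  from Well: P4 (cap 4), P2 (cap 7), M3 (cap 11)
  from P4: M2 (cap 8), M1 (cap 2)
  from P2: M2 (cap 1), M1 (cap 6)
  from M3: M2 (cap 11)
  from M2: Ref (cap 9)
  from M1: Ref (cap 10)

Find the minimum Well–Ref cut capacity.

17

Augment Well→P4→M2→Ref: bottleneck 4, flow now 4.
Augment Well→P2→M2→Ref: bottleneck 1, flow now 5.
Augment Well→P2→M1→Ref: bottleneck 6, flow now 11.
Augment Well→M3→M2→Ref: bottleneck 4, flow now 15.
Augment Well→M3→M2→P4→M1→Ref: bottleneck 2, flow now 17. (uses reverse residual edge)
No augmenting path remains; maximum flow = 17.
By max-flow min-cut, the minimum cut capacity equals the max flow.
In the residual graph, reachable from Well: {Well, P4, P2, M3, M2}.
Min-cut edges: P4→M1 (2), P2→M1 (6), M2→Ref (9); capacity 2 + 6 + 9 = 17.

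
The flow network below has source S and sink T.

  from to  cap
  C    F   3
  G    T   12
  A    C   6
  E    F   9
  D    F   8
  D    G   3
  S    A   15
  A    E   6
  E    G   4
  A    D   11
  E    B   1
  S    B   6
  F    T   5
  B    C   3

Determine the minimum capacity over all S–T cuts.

Augment S→A→C→F→T: bottleneck 3, flow now 3.
Augment S→A→D→F→T: bottleneck 2, flow now 5.
Augment S→A→D→G→T: bottleneck 3, flow now 8.
Augment S→A→E→G→T: bottleneck 4, flow now 12.
No augmenting path remains; maximum flow = 12.
By max-flow min-cut, the minimum cut capacity equals the max flow.
In the residual graph, reachable from S: {S, A, B, C, D, E, F}.
Min-cut edges: D→G (3), E→G (4), F→T (5); capacity 3 + 4 + 5 = 12.

12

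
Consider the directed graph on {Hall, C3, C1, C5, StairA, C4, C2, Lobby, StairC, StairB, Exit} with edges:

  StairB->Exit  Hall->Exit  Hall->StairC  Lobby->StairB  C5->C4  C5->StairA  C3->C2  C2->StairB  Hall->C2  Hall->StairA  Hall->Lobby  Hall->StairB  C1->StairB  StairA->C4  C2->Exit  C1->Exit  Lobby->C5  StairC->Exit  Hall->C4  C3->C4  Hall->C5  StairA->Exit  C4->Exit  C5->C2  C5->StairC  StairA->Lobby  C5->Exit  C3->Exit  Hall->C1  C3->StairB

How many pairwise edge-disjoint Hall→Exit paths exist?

Assign every edge capacity 1; by Menger, the answer equals the max flow.
Path Hall→Exit (+1); total 1.
Path Hall→C1→Exit (+1); total 2.
Path Hall→C5→Exit (+1); total 3.
Path Hall→StairA→Exit (+1); total 4.
Path Hall→C4→Exit (+1); total 5.
Path Hall→C2→Exit (+1); total 6.
Path Hall→StairC→Exit (+1); total 7.
Path Hall→StairB→Exit (+1); total 8.
No residual Hall→Exit path; max flow = 8.
Certifying cut of size 8: {C2→Exit, C4→Exit, C5→Exit, Hall→C1, Hall→Exit, StairA→Exit, StairB→Exit, StairC→Exit}.

8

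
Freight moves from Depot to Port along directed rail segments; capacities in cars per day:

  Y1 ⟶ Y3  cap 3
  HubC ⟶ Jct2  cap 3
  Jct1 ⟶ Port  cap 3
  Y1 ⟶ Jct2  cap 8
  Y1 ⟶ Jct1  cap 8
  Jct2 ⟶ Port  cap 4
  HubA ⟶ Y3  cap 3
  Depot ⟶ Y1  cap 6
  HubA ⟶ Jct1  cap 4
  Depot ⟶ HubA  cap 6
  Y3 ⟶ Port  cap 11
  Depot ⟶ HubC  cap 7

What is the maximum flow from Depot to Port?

Augment Depot→HubC→Jct2→Port: bottleneck 3, flow now 3.
Augment Depot→Y1→Jct1→Port: bottleneck 3, flow now 6.
Augment Depot→Y1→Y3→Port: bottleneck 3, flow now 9.
Augment Depot→HubA→Y3→Port: bottleneck 3, flow now 12.
Augment Depot→HubA→Jct1→Y1→Jct2→Port: bottleneck 1, flow now 13. (uses reverse residual edge)
No augmenting path remains; maximum flow = 13.
In the residual graph, reachable from Depot: {Depot, HubC, Y1, HubA, Jct1, Jct2}.
Min-cut edges: Y1→Y3 (3), HubA→Y3 (3), Jct1→Port (3), Jct2→Port (4); capacity 3 + 3 + 3 + 4 = 13.
This cut is saturated, so no flow can exceed 13.

13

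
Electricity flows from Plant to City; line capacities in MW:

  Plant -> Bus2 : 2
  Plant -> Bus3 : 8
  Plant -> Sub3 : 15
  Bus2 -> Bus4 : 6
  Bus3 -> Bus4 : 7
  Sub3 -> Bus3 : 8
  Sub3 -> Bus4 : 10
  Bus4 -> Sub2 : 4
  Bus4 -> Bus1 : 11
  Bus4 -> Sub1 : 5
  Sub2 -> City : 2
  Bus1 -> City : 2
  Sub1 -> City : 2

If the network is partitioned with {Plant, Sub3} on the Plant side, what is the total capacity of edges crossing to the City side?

Edges leaving {Plant, Sub3}: Plant→Bus2 (2), Plant→Bus3 (8), Sub3→Bus3 (8), Sub3→Bus4 (10).
Cut capacity = 2 + 8 + 8 + 10 = 28.

28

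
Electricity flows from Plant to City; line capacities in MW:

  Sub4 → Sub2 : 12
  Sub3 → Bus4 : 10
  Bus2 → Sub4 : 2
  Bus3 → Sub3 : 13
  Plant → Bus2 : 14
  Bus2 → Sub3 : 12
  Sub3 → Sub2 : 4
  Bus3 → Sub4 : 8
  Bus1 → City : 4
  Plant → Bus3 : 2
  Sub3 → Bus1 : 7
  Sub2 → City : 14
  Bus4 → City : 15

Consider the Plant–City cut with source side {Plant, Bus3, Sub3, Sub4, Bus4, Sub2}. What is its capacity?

Edges leaving {Plant, Bus3, Sub3, Sub4, Bus4, Sub2}: Plant→Bus2 (14), Sub3→Bus1 (7), Bus4→City (15), Sub2→City (14).
Cut capacity = 14 + 7 + 15 + 14 = 50.

50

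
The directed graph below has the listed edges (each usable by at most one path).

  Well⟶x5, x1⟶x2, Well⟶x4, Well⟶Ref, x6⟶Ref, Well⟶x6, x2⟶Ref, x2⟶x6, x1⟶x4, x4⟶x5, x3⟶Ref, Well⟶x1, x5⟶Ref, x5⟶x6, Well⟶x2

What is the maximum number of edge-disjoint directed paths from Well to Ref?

4

Assign every edge capacity 1; by Menger, the answer equals the max flow.
Path Well→Ref (+1); total 1.
Path Well→x2→Ref (+1); total 2.
Path Well→x5→Ref (+1); total 3.
Path Well→x6→Ref (+1); total 4.
No residual Well→Ref path; max flow = 4.
Certifying cut of size 4: {Well→Ref, x2→Ref, x5→Ref, x6→Ref}.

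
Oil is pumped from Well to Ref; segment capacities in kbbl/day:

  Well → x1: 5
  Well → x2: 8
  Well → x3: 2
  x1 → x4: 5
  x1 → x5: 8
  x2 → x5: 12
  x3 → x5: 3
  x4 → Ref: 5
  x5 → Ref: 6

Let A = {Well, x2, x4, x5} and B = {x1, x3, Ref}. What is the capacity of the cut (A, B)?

Edges leaving {Well, x2, x4, x5}: Well→x1 (5), Well→x3 (2), x4→Ref (5), x5→Ref (6).
Cut capacity = 5 + 2 + 5 + 6 = 18.

18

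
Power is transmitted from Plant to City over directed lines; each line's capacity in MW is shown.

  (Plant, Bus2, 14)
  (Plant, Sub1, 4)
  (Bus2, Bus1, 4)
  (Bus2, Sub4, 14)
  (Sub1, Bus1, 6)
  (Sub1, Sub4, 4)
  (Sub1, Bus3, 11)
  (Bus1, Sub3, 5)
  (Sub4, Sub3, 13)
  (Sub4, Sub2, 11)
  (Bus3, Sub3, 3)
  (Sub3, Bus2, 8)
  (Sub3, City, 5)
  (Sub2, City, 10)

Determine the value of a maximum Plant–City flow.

Augment Plant→Bus2→Bus1→Sub3→City: bottleneck 4, flow now 4.
Augment Plant→Bus2→Sub4→Sub3→City: bottleneck 1, flow now 5.
Augment Plant→Bus2→Sub4→Sub2→City: bottleneck 9, flow now 14.
Augment Plant→Sub1→Sub4→Sub2→City: bottleneck 1, flow now 15.
No augmenting path remains; maximum flow = 15.
In the residual graph, reachable from Plant: {Plant, Bus2, Sub1, Bus1, Sub4, Bus3, Sub3, Sub2}.
Min-cut edges: Sub3→City (5), Sub2→City (10); capacity 5 + 10 = 15.
This cut is saturated, so no flow can exceed 15.

15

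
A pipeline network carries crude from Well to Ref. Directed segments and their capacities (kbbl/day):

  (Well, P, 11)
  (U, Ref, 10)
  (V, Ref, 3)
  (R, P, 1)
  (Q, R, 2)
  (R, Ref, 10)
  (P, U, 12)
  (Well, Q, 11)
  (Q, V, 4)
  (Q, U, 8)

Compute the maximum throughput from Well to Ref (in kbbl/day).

15

Augment Well→P→U→Ref: bottleneck 10, flow now 10.
Augment Well→Q→R→Ref: bottleneck 2, flow now 12.
Augment Well→Q→V→Ref: bottleneck 3, flow now 15.
No augmenting path remains; maximum flow = 15.
In the residual graph, reachable from Well: {Well, P, Q, U, V}.
Min-cut edges: Q→R (2), U→Ref (10), V→Ref (3); capacity 2 + 10 + 3 = 15.
This cut is saturated, so no flow can exceed 15.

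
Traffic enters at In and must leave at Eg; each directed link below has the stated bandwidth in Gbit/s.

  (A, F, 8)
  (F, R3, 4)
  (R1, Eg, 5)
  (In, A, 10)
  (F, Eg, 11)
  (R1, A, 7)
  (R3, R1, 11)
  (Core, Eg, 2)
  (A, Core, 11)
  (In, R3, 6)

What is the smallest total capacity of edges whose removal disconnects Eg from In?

15

Augment In→R3→R1→Eg: bottleneck 5, flow now 5.
Augment In→A→Core→Eg: bottleneck 2, flow now 7.
Augment In→A→F→Eg: bottleneck 8, flow now 15.
No augmenting path remains; maximum flow = 15.
By max-flow min-cut, the minimum cut capacity equals the max flow.
In the residual graph, reachable from In: {In, R3, A, R1, Core}.
Min-cut edges: A→F (8), R1→Eg (5), Core→Eg (2); capacity 8 + 5 + 2 = 15.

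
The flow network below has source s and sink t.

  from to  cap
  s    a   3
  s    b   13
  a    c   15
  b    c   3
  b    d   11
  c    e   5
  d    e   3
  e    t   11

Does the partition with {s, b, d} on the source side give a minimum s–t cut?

No — its capacity is 9, but the minimum cut has capacity 8.

Given cut capacity: 3 + 3 + 3 = 9.
Augment s→a→c→e→t: bottleneck 3, flow now 3.
Augment s→b→c→e→t: bottleneck 2, flow now 5.
Augment s→b→d→e→t: bottleneck 3, flow now 8.
No augmenting path remains; maximum flow = 8.
In the residual graph, reachable from s: {s, a, b, c, d}.
Min-cut edges: c→e (5), d→e (3); capacity 5 + 3 = 8.
Cut capacity 9 exceeds the max flow 8, so it is not minimum.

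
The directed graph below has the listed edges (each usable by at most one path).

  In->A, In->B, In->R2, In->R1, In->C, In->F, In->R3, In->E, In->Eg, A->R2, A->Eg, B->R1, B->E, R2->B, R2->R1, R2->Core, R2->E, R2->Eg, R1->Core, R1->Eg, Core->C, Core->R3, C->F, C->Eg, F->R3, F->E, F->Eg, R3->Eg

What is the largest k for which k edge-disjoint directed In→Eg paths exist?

7

Assign every edge capacity 1; by Menger, the answer equals the max flow.
Path In→Eg (+1); total 1.
Path In→A→Eg (+1); total 2.
Path In→R2→Eg (+1); total 3.
Path In→R1→Eg (+1); total 4.
Path In→C→Eg (+1); total 5.
Path In→F→Eg (+1); total 6.
Path In→R3→Eg (+1); total 7.
No residual In→Eg path; max flow = 7.
Certifying cut of size 7: {C→Eg, F→Eg, In→A, In→Eg, In→R2, R1→Eg, R3→Eg}.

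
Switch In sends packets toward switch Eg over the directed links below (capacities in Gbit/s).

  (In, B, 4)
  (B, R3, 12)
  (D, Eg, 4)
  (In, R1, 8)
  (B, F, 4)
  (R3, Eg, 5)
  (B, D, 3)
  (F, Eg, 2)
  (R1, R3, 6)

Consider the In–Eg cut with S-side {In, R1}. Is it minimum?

No — its capacity is 10, but the minimum cut has capacity 9.

Given cut capacity: 4 + 6 = 10.
Augment In→R1→R3→Eg: bottleneck 5, flow now 5.
Augment In→B→F→Eg: bottleneck 2, flow now 7.
Augment In→B→D→Eg: bottleneck 2, flow now 9.
No augmenting path remains; maximum flow = 9.
In the residual graph, reachable from In: {In, R1, R3}.
Min-cut edges: In→B (4), R3→Eg (5); capacity 4 + 5 = 9.
Cut capacity 10 exceeds the max flow 9, so it is not minimum.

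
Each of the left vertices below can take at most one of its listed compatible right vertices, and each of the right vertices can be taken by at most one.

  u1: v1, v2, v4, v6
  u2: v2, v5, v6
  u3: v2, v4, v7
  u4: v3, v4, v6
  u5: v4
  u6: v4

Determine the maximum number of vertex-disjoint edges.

Unit-capacity flow: source→left, listed edges, right→sink; max matching = max flow.
Augmenting path u1→v1 (+1); matched 1.
Augmenting path u2→v2 (+1); matched 2.
Augmenting path u3→v4 (+1); matched 3.
Augmenting path u4→v3 (+1); matched 4.
Augmenting path u5→v4→u3→v7 (+1); matched 5.
No augmenting path remains; maximum matching = 5.
König certificate: {u1, u2, u3, u4, v4} is a vertex cover of size 5 (every listed pair touches it), so no matching can be larger.

5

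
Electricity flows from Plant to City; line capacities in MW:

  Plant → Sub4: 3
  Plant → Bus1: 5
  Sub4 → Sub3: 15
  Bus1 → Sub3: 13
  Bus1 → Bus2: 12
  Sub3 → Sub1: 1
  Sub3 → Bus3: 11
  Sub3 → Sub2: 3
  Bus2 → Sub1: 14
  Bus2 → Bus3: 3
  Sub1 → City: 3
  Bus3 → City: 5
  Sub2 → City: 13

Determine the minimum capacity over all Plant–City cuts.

Augment Plant→Sub4→Sub3→Sub1→City: bottleneck 1, flow now 1.
Augment Plant→Sub4→Sub3→Bus3→City: bottleneck 2, flow now 3.
Augment Plant→Bus1→Sub3→Bus3→City: bottleneck 3, flow now 6.
Augment Plant→Bus1→Sub3→Sub2→City: bottleneck 2, flow now 8.
No augmenting path remains; maximum flow = 8.
By max-flow min-cut, the minimum cut capacity equals the max flow.
In the residual graph, reachable from Plant: {Plant}.
Min-cut edges: Plant→Sub4 (3), Plant→Bus1 (5); capacity 3 + 5 = 8.

8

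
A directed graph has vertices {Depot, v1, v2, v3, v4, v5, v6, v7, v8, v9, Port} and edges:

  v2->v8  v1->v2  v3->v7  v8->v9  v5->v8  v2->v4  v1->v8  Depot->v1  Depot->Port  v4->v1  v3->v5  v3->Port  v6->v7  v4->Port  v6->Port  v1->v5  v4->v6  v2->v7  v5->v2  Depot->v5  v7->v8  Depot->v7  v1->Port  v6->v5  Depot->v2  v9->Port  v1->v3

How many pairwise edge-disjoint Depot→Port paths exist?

4

Assign every edge capacity 1; by Menger, the answer equals the max flow.
Path Depot→Port (+1); total 1.
Path Depot→v1→Port (+1); total 2.
Path Depot→v2→v4→Port (+1); total 3.
Path Depot→v5→v8→v9→Port (+1); total 4.
No residual Depot→Port path; max flow = 4.
Certifying cut of size 4: {Depot→Port, Depot→v1, v2→v4, v8→v9}.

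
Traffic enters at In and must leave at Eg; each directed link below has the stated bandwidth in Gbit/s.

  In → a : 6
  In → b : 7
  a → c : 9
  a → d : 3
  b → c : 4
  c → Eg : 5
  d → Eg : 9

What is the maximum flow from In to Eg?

Augment In→a→c→Eg: bottleneck 5, flow now 5.
Augment In→a→d→Eg: bottleneck 1, flow now 6.
Augment In→b→c→a→d→Eg: bottleneck 2, flow now 8. (uses reverse residual edge)
No augmenting path remains; maximum flow = 8.
In the residual graph, reachable from In: {In, a, b, c}.
Min-cut edges: a→d (3), c→Eg (5); capacity 3 + 5 = 8.
This cut is saturated, so no flow can exceed 8.

8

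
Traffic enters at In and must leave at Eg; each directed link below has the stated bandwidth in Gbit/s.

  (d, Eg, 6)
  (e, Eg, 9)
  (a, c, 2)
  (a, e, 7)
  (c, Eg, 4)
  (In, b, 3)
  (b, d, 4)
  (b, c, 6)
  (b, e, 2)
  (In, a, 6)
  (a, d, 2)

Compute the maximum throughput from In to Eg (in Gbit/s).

9

Augment In→a→c→Eg: bottleneck 2, flow now 2.
Augment In→a→d→Eg: bottleneck 2, flow now 4.
Augment In→a→e→Eg: bottleneck 2, flow now 6.
Augment In→b→c→Eg: bottleneck 2, flow now 8.
Augment In→b→d→Eg: bottleneck 1, flow now 9.
No augmenting path remains; maximum flow = 9.
In the residual graph, reachable from In: {In}.
Min-cut edges: In→a (6), In→b (3); capacity 6 + 3 = 9.
This cut is saturated, so no flow can exceed 9.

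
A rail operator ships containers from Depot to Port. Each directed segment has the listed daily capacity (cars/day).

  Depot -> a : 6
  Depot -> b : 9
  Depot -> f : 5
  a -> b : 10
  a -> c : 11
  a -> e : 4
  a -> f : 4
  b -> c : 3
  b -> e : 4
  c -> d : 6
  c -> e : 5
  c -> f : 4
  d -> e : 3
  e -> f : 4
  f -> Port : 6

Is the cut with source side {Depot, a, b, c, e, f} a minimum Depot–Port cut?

No — its capacity is 12, but the minimum cut has capacity 6.

Given cut capacity: 6 + 6 = 12.
Augment Depot→f→Port: bottleneck 5, flow now 5.
Augment Depot→a→f→Port: bottleneck 1, flow now 6.
No augmenting path remains; maximum flow = 6.
In the residual graph, reachable from Depot: {Depot, a, b, c, d, e, f}.
Min-cut edges: f→Port (6); capacity 6 = 6.
Cut capacity 12 exceeds the max flow 6, so it is not minimum.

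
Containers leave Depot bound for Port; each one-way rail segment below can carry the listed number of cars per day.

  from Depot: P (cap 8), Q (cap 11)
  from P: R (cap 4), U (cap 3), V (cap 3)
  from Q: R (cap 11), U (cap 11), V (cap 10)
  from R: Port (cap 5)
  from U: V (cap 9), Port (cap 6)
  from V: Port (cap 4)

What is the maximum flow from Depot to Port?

15

Augment Depot→P→R→Port: bottleneck 4, flow now 4.
Augment Depot→P→U→Port: bottleneck 3, flow now 7.
Augment Depot→P→V→Port: bottleneck 1, flow now 8.
Augment Depot→Q→R→Port: bottleneck 1, flow now 9.
Augment Depot→Q→U→Port: bottleneck 3, flow now 12.
Augment Depot→Q→V→Port: bottleneck 3, flow now 15.
No augmenting path remains; maximum flow = 15.
In the residual graph, reachable from Depot: {Depot, P, Q, R, U, V}.
Min-cut edges: R→Port (5), U→Port (6), V→Port (4); capacity 5 + 6 + 4 = 15.
This cut is saturated, so no flow can exceed 15.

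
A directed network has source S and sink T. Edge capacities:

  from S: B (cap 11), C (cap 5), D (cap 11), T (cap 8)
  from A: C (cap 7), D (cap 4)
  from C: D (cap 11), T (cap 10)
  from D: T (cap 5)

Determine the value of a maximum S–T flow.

Augment S→T: bottleneck 8, flow now 8.
Augment S→C→T: bottleneck 5, flow now 13.
Augment S→D→T: bottleneck 5, flow now 18.
No augmenting path remains; maximum flow = 18.
In the residual graph, reachable from S: {S, B, D}.
Min-cut edges: S→C (5), S→T (8), D→T (5); capacity 5 + 8 + 5 = 18.
This cut is saturated, so no flow can exceed 18.

18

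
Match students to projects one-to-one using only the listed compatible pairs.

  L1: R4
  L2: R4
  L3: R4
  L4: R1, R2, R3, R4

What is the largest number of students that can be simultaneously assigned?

Unit-capacity flow: source→left, listed edges, right→sink; max matching = max flow.
Augmenting path L1→R4 (+1); matched 1.
Augmenting path L4→R1 (+1); matched 2.
No augmenting path remains; maximum matching = 2.
König certificate: {L4, R4} is a vertex cover of size 2 (every listed pair touches it), so no matching can be larger.

2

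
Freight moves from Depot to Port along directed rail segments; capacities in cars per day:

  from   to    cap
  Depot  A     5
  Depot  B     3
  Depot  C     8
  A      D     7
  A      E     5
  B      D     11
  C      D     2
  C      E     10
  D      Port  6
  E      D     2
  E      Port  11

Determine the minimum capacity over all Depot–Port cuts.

16

Augment Depot→A→D→Port: bottleneck 5, flow now 5.
Augment Depot→B→D→Port: bottleneck 1, flow now 6.
Augment Depot→C→E→Port: bottleneck 8, flow now 14.
Augment Depot→B→D→A→E→Port: bottleneck 2, flow now 16. (uses reverse residual edge)
No augmenting path remains; maximum flow = 16.
By max-flow min-cut, the minimum cut capacity equals the max flow.
In the residual graph, reachable from Depot: {Depot}.
Min-cut edges: Depot→A (5), Depot→B (3), Depot→C (8); capacity 5 + 3 + 8 = 16.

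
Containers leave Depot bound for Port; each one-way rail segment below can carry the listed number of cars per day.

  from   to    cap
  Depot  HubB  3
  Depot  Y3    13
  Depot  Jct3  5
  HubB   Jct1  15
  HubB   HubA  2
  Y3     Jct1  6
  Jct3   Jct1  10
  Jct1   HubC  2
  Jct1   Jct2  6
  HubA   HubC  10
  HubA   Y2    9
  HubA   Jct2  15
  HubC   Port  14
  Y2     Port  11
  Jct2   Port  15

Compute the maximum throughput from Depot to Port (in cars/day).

10

Augment Depot→HubB→Jct1→HubC→Port: bottleneck 2, flow now 2.
Augment Depot→HubB→Jct1→Jct2→Port: bottleneck 1, flow now 3.
Augment Depot→Y3→Jct1→Jct2→Port: bottleneck 5, flow now 8.
Augment Depot→Y3→Jct1→HubB→HubA→HubC→Port: bottleneck 1, flow now 9. (uses reverse residual edge)
Augment Depot→Jct3→Jct1→HubB→HubA→HubC→Port: bottleneck 1, flow now 10. (uses reverse residual edge)
No augmenting path remains; maximum flow = 10.
In the residual graph, reachable from Depot: {Depot, HubB, Y3, Jct3, Jct1}.
Min-cut edges: HubB→HubA (2), Jct1→HubC (2), Jct1→Jct2 (6); capacity 2 + 2 + 6 = 10.
This cut is saturated, so no flow can exceed 10.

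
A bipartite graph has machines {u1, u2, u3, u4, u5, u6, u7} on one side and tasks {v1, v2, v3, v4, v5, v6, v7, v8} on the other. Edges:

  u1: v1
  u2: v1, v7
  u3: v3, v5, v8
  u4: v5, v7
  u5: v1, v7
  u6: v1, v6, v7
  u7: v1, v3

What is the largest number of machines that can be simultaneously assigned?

Unit-capacity flow: source→left, listed edges, right→sink; max matching = max flow.
Augmenting path u1→v1 (+1); matched 1.
Augmenting path u2→v7 (+1); matched 2.
Augmenting path u3→v3 (+1); matched 3.
Augmenting path u4→v5 (+1); matched 4.
Augmenting path u6→v6 (+1); matched 5.
Augmenting path u7→v3→u3→v8 (+1); matched 6.
No augmenting path remains; maximum matching = 6.
König certificate: {u3, u4, u6, u7, v1, v7} is a vertex cover of size 6 (every listed pair touches it), so no matching can be larger.

6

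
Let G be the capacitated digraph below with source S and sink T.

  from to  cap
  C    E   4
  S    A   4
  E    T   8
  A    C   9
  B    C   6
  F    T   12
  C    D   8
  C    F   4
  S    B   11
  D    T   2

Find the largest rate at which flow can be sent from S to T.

10

Augment S→A→C→D→T: bottleneck 2, flow now 2.
Augment S→A→C→E→T: bottleneck 2, flow now 4.
Augment S→B→C→E→T: bottleneck 2, flow now 6.
Augment S→B→C→F→T: bottleneck 4, flow now 10.
No augmenting path remains; maximum flow = 10.
In the residual graph, reachable from S: {S, B}.
Min-cut edges: S→A (4), B→C (6); capacity 4 + 6 = 10.
This cut is saturated, so no flow can exceed 10.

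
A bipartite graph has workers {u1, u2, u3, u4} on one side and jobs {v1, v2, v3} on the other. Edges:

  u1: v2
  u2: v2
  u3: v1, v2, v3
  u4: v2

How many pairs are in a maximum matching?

Unit-capacity flow: source→left, listed edges, right→sink; max matching = max flow.
Augmenting path u1→v2 (+1); matched 1.
Augmenting path u3→v1 (+1); matched 2.
No augmenting path remains; maximum matching = 2.
König certificate: {u3, v2} is a vertex cover of size 2 (every listed pair touches it), so no matching can be larger.

2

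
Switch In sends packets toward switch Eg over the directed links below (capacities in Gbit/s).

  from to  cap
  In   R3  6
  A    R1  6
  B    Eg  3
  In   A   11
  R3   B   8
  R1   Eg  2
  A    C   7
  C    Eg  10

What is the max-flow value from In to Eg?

12

Augment In→R3→B→Eg: bottleneck 3, flow now 3.
Augment In→A→R1→Eg: bottleneck 2, flow now 5.
Augment In→A→C→Eg: bottleneck 7, flow now 12.
No augmenting path remains; maximum flow = 12.
In the residual graph, reachable from In: {In, R3, A, R1, B}.
Min-cut edges: A→C (7), R1→Eg (2), B→Eg (3); capacity 7 + 2 + 3 = 12.
This cut is saturated, so no flow can exceed 12.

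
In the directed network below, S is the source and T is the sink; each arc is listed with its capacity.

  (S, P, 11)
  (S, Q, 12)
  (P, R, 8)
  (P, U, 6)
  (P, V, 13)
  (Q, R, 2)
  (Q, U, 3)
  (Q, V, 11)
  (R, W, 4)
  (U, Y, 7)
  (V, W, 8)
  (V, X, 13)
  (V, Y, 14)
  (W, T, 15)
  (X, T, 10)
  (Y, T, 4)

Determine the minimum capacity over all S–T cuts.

Augment S→P→R→W→T: bottleneck 4, flow now 4.
Augment S→P→U→Y→T: bottleneck 4, flow now 8.
Augment S→P→V→W→T: bottleneck 3, flow now 11.
Augment S→Q→V→W→T: bottleneck 5, flow now 16.
Augment S→Q→V→X→T: bottleneck 6, flow now 22.
Augment S→Q→R→P→V→X→T: bottleneck 1, flow now 23. (uses reverse residual edge)
No augmenting path remains; maximum flow = 23.
By max-flow min-cut, the minimum cut capacity equals the max flow.
In the residual graph, reachable from S: {S}.
Min-cut edges: S→P (11), S→Q (12); capacity 11 + 12 = 23.

23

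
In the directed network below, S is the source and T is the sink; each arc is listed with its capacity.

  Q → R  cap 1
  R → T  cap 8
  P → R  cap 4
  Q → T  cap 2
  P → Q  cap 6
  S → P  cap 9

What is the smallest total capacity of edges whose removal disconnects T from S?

7

Augment S→P→Q→T: bottleneck 2, flow now 2.
Augment S→P→R→T: bottleneck 4, flow now 6.
Augment S→P→Q→R→T: bottleneck 1, flow now 7.
No augmenting path remains; maximum flow = 7.
By max-flow min-cut, the minimum cut capacity equals the max flow.
In the residual graph, reachable from S: {S, P, Q}.
Min-cut edges: P→R (4), Q→R (1), Q→T (2); capacity 4 + 1 + 2 = 7.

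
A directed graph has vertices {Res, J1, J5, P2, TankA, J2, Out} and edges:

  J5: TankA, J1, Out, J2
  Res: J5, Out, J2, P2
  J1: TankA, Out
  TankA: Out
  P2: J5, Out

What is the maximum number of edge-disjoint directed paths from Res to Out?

3

Assign every edge capacity 1; by Menger, the answer equals the max flow.
Path Res→Out (+1); total 1.
Path Res→J5→Out (+1); total 2.
Path Res→P2→Out (+1); total 3.
No residual Res→Out path; max flow = 3.
Certifying cut of size 3: {Res→J5, Res→Out, Res→P2}.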